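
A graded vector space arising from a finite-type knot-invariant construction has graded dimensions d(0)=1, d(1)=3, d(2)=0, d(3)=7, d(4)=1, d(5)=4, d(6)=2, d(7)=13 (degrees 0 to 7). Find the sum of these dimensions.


Total dimension = d(0) + d(1) + ... + d(7)
= 1 + 3 + 0 + 7 + 1 + 4 + 2 + 13
= 31

31


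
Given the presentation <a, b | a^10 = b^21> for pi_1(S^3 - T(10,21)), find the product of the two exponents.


The relation is a^10 = b^21.
Product of exponents = 10 * 21
= 210

210


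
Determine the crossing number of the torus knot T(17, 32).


For a torus knot T(p, q) with gcd(p,q)=1,
the crossing number is min(p*(q-1), q*(p-1)).
p*(q-1) = 17*31 = 527
q*(p-1) = 32*16 = 512
min(527, 512) = 512

512


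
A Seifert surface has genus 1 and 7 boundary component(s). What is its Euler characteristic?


chi = 2 - 2g - b
= 2 - 2*1 - 7
= 2 - 2 - 7 = -7

-7


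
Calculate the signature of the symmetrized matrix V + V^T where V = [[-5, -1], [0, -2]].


Step 1: V + V^T = [[-10, -1], [-1, -4]]
Step 2: trace = -14, det = 39
Step 3: Discriminant = (-14)^2 - 4*39 = 40
Step 4: Eigenvalues: -3.83772, -10.1623
Step 5: Signature = (# positive eigenvalues) - (# negative eigenvalues) = -2

-2


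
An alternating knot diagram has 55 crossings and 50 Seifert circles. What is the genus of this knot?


For alternating knots, g = (c - s + 1)/2.
= (55 - 50 + 1)/2
= 6/2 = 3

3


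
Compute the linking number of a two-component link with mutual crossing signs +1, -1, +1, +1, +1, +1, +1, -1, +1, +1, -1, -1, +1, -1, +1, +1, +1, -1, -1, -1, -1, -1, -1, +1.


Step 1: Count positive crossings: 13
Step 2: Count negative crossings: 11
Step 3: Sum of signs = 13 - 11 = 2
Step 4: Linking number = sum/2 = 2/2 = 1

1


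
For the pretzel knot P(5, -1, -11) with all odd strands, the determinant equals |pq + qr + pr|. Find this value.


Step 1: Compute pq + qr + pr.
pq = 5*(-1) = -5
qr = (-1)*(-11) = 11
pr = 5*(-11) = -55
pq + qr + pr = -5 + 11 + (-55) = -49
Step 2: Take absolute value.
det(P(5,-1,-11)) = |-49| = 49

49


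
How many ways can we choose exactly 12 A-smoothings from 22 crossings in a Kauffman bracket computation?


We choose which 12 of 22 crossings get A-smoothings.
C(22, 12) = 22! / (12! * 10!)
= 646646

646646


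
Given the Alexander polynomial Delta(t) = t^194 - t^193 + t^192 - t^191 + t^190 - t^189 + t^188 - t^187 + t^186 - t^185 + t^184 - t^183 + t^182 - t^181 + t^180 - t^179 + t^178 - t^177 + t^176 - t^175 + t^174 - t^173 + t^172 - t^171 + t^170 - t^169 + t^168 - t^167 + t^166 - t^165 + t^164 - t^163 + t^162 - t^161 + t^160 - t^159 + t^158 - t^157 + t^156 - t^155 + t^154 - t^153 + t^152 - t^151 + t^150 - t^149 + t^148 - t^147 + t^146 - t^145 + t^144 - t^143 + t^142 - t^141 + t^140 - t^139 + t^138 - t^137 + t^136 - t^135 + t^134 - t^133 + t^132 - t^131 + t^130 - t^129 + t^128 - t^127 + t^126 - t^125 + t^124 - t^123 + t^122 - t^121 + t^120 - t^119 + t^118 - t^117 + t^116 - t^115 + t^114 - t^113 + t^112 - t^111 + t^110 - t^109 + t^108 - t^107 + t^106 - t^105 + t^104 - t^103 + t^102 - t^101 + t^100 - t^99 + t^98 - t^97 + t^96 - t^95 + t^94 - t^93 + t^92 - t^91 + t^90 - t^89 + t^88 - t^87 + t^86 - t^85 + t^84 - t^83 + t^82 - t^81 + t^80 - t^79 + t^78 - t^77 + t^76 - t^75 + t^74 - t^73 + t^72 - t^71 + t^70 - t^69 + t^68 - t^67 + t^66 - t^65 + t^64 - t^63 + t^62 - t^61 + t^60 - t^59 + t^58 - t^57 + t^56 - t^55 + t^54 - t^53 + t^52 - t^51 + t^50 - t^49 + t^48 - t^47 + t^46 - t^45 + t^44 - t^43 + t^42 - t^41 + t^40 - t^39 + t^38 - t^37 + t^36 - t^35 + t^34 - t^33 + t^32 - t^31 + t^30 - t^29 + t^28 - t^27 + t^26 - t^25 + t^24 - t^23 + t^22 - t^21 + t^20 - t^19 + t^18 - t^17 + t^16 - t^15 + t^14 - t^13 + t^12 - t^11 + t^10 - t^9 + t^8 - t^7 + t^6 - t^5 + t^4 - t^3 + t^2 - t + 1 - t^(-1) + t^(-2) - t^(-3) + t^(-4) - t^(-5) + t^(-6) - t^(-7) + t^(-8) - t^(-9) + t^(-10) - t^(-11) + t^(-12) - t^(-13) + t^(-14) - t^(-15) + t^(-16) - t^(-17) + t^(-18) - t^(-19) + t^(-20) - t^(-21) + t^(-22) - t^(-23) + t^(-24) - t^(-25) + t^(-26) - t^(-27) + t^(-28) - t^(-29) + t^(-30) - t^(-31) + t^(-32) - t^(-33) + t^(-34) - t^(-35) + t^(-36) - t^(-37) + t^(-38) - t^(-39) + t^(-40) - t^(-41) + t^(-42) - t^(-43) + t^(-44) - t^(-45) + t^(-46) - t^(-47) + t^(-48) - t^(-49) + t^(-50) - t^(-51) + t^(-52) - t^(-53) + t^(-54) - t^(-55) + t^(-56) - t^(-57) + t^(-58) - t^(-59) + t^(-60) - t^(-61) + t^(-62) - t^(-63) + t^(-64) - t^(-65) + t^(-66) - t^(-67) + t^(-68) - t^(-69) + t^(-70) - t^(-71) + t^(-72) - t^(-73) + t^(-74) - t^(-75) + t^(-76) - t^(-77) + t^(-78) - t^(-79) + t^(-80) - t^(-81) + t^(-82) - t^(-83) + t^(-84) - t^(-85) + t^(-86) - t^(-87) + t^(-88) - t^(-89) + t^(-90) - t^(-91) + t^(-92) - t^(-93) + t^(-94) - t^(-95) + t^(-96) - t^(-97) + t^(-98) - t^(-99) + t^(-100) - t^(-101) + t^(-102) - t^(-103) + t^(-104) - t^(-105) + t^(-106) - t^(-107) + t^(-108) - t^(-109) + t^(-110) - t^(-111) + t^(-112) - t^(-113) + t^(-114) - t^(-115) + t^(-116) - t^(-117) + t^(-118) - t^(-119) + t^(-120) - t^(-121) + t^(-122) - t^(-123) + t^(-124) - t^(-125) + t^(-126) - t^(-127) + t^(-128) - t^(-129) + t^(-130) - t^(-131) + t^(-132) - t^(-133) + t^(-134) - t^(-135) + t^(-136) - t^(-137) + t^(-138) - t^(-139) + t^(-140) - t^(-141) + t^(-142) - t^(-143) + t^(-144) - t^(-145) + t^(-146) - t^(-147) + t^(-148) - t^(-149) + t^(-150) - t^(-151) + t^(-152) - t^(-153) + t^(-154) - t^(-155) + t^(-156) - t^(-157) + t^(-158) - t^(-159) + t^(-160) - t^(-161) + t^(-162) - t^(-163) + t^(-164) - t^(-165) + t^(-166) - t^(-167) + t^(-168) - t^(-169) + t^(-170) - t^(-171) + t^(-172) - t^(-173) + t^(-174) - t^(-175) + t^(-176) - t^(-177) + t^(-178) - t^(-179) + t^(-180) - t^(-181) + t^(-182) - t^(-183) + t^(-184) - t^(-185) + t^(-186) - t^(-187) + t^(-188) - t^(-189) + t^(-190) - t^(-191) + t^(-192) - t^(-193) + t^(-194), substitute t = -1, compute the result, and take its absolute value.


Step 1: The polynomial has 389 terms with alternating signs, exponents from 194 down to -194.
Step 2: Substitute t = -1. The i-th term has coefficient (-1)^i and exponent (m-i),
  so its value is (-1)^i * (-1)^(m-i) = (-1)^m = 1 for every i.
Step 3: All 389 terms equal 1, so Delta(-1) = 389 * (1) = 389
Step 4: |Delta(-1)| = 389

389


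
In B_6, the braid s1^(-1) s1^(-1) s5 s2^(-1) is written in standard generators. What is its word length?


The word length counts the number of generators (including inverses).
Listing each generator: s1^(-1), s1^(-1), s5, s2^(-1)
There are 4 generators in this braid word.

4


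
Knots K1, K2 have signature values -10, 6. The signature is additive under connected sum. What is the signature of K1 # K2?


The signature is additive under connected sum.
signature(K1 # K2) = (-10) + (6)
= -4

-4


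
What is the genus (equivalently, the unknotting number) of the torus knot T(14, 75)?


For a torus knot T(p,q), both the unknotting number and genus equal (p-1)(q-1)/2.
= (14-1)(75-1)/2
= 13*74/2
= 962/2 = 481

481


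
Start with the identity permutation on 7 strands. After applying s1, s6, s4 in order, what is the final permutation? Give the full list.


Starting with identity [1, 2, 3, 4, 5, 6, 7].
Apply generators in sequence:
  After s1: [2, 1, 3, 4, 5, 6, 7]
  After s6: [2, 1, 3, 4, 5, 7, 6]
  After s4: [2, 1, 3, 5, 4, 7, 6]
Final permutation: [2, 1, 3, 5, 4, 7, 6]

[2, 1, 3, 5, 4, 7, 6]


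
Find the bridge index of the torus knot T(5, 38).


The bridge number of T(p,q) is min(p,q).
min(5, 38) = 5

5


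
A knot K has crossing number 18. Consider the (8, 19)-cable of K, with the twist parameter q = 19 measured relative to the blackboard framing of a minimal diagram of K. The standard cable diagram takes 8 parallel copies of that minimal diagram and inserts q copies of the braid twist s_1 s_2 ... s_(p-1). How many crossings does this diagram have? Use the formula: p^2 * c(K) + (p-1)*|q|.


Step 1: Each of the c(K) crossings of the companion diagram becomes p*p = p^2 crossings among the p parallel strands, and each of the |q| twists s_1 s_2 ... s_(p-1) adds (p-1) crossings.
  Crossings = p^2 * c(K) + (p-1)*|q|
Step 2: = 8^2 * 18 + (8-1)*19
Step 3: = 64*18 + 7*19
Step 4: = 1152 + 133 = 1285

1285


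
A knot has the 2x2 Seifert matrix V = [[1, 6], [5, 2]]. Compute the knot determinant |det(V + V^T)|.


Step 1: Form V + V^T where V = [[1, 6], [5, 2]]
  V^T = [[1, 5], [6, 2]]
  V + V^T = [[2, 11], [11, 4]]
Step 2: det(V + V^T) = 2*4 - 11*11
  = 8 - 121 = -113
Step 3: Knot determinant = |det(V + V^T)| = |-113| = 113

113


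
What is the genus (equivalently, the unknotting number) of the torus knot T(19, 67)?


For a torus knot T(p,q), both the unknotting number and genus equal (p-1)(q-1)/2.
= (19-1)(67-1)/2
= 18*66/2
= 1188/2 = 594

594


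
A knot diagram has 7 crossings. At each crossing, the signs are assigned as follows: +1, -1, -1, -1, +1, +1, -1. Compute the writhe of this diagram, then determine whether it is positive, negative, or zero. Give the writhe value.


Step 1: Count positive crossings (+1).
Positive crossings: 3
Step 2: Count negative crossings (-1).
Negative crossings: 4
Step 3: Writhe = (positive) - (negative)
w = 3 - 4 = -1
Step 4: |w| = 1, and w is negative

-1


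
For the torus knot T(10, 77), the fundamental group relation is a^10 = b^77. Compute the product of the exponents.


The relation is a^10 = b^77.
Product of exponents = 10 * 77
= 770

770


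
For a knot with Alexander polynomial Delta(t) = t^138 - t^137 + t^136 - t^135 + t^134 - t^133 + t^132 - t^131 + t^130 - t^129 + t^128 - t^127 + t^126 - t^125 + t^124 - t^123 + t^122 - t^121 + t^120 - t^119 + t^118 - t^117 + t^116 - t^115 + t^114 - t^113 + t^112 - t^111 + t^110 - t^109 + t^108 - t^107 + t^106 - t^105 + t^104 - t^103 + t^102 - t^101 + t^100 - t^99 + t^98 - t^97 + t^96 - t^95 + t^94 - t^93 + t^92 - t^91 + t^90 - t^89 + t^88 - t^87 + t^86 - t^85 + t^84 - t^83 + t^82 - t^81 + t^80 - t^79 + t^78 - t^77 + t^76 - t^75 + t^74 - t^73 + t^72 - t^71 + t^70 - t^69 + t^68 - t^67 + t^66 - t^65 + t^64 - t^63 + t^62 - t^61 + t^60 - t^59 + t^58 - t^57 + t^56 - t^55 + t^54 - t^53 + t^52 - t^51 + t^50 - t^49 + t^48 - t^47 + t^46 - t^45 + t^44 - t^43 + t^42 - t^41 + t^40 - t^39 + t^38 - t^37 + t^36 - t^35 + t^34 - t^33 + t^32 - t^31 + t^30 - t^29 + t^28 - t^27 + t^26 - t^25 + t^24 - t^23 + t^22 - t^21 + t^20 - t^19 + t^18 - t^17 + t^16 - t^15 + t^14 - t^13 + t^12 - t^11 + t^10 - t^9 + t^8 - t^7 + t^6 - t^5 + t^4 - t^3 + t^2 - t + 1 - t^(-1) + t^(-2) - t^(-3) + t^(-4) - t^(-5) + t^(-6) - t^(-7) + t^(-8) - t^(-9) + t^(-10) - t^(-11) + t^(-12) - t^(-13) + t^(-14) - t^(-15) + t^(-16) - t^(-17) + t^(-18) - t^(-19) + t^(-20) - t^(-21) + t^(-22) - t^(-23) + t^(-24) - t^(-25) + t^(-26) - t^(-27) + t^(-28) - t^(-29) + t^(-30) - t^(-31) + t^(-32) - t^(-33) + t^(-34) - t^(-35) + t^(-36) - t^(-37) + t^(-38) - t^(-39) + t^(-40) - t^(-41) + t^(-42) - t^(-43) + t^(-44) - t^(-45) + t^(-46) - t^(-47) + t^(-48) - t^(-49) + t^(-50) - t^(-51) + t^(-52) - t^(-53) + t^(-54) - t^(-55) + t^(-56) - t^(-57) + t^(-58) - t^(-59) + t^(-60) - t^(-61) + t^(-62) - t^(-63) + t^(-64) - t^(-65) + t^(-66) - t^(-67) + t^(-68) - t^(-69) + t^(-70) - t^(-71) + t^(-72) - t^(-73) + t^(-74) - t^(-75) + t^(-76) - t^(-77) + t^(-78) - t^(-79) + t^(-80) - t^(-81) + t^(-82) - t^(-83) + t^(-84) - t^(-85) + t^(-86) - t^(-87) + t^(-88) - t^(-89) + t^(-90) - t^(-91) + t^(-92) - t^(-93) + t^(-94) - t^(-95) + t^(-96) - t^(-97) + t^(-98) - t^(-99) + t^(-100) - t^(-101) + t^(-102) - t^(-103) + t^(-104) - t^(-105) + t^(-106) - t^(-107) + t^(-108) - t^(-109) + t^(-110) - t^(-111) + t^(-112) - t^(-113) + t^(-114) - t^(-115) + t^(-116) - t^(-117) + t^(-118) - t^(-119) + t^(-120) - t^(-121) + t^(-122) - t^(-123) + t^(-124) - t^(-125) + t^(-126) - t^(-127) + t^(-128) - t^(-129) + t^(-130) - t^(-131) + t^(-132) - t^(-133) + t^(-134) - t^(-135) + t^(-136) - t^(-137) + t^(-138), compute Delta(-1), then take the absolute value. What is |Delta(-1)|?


Step 1: The polynomial has 277 terms with alternating signs, exponents from 138 down to -138.
Step 2: Substitute t = -1. The i-th term has coefficient (-1)^i and exponent (m-i),
  so its value is (-1)^i * (-1)^(m-i) = (-1)^m = 1 for every i.
Step 3: All 277 terms equal 1, so Delta(-1) = 277 * (1) = 277
Step 4: |Delta(-1)| = 277

277


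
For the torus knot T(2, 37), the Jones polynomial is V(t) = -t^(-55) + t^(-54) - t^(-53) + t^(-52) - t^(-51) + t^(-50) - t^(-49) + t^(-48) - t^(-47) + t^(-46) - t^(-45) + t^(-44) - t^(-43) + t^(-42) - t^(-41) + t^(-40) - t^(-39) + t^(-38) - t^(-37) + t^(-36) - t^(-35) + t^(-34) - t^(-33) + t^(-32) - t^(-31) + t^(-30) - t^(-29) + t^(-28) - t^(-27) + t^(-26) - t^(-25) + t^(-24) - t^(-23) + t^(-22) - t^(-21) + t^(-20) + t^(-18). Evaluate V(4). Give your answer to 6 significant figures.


Substituting t = 4 into V(t) = -t^(-55) + t^(-54) - t^(-53) + t^(-52) - t^(-51) + t^(-50) - t^(-49) + t^(-48) - t^(-47) + t^(-46) - t^(-45) + t^(-44) - t^(-43) + t^(-42) - t^(-41) + t^(-40) - t^(-39) + t^(-38) - t^(-37) + t^(-36) - t^(-35) + t^(-34) - t^(-33) + t^(-32) - t^(-31) + t^(-30) - t^(-29) + t^(-28) - t^(-27) + t^(-26) - t^(-25) + t^(-24) - t^(-23) + t^(-22) - t^(-21) + t^(-20) + t^(-18):
  (-)t^(-55) = -7.70372e-34
  (+)t^(-54) = 3.08149e-33
  (-)t^(-53) = -1.2326e-32
  (+)t^(-52) = 4.93038e-32
  (-)t^(-51) = -1.97215e-31
  (+)t^(-50) = 7.88861e-31
  (-)t^(-49) = -3.15544e-30
  (+)t^(-48) = 1.26218e-29
  (-)t^(-47) = -5.04871e-29
  (+)t^(-46) = 2.01948e-28
  (-)t^(-45) = -8.07794e-28
  (+)t^(-44) = 3.23117e-27
  (-)t^(-43) = -1.29247e-26
  (+)t^(-42) = 5.16988e-26
  (-)t^(-41) = -2.06795e-25
  (+)t^(-40) = 8.27181e-25
  (-)t^(-39) = -3.30872e-24
  (+)t^(-38) = 1.32349e-23
  (-)t^(-37) = -5.29396e-23
  (+)t^(-36) = 2.11758e-22
  (-)t^(-35) = -8.47033e-22
  (+)t^(-34) = 3.38813e-21
  (-)t^(-33) = -1.35525e-20
  (+)t^(-32) = 5.42101e-20
  (-)t^(-31) = -2.1684e-19
  (+)t^(-30) = 8.67362e-19
  (-)t^(-29) = -3.46945e-18
  (+)t^(-28) = 1.38778e-17
  (-)t^(-27) = -5.55112e-17
  (+)t^(-26) = 2.22045e-16
  (-)t^(-25) = -8.88178e-16
  (+)t^(-24) = 3.55271e-15
  (-)t^(-23) = -1.42109e-14
  (+)t^(-22) = 5.68434e-14
  (-)t^(-21) = -2.27374e-13
  (+)t^(-20) = 9.09495e-13
  (+)t^(-18) = 1.45519e-11
Sum = (-7.70372e-34) + (3.08149e-33) + (-1.2326e-32) + (4.93038e-32) + (-1.97215e-31) + (7.88861e-31) + (-3.15544e-30) + (1.26218e-29) + (-5.04871e-29) + (2.01948e-28) + (-8.07794e-28) + (3.23117e-27) + (-1.29247e-26) + (5.16988e-26) + (-2.06795e-25) + (8.27181e-25) + (-3.30872e-24) + (1.32349e-23) + (-5.29396e-23) + (2.11758e-22) + (-8.47033e-22) + (3.38813e-21) + (-1.35525e-20) + (5.42101e-20) + (-2.1684e-19) + (8.67362e-19) + (-3.46945e-18) + (1.38778e-17) + (-5.55112e-17) + (2.22045e-16) + (-8.88178e-16) + (3.55271e-15) + (-1.42109e-14) + (5.68434e-14) + (-2.27374e-13) + (9.09495e-13) + (1.45519e-11)
= 1.527951099e-11
Rounded to 6 significant figures: 1.52795e-11

1.52795e-11


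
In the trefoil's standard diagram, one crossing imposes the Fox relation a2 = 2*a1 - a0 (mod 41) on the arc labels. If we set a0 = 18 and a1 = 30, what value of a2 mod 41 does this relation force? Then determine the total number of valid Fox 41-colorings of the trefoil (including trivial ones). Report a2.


Step 1: Apply the given crossing relation 2*a1 - a0 - a2 = 0 (mod 41).
  a2 = 2*a1 - a0 mod 41
  a2 = 2*30 - 18 mod 41
  a2 = 60 - 18 mod 41
  a2 = 42 mod 41 = 1
Step 2: The trefoil has determinant 3.
  Number of Fox p-colorings (p prime) is p^2 if p = 3, else p.
  Since 41 does not divide 3, only trivial (constant) colorings exist.
  (So the trial a0 = 18, a1 = 30 with a0 != a1 does NOT extend to a valid coloring of the whole trefoil: the other two crossing relations require 3*(a1 - a0) = 0 (mod 41), which fails.)
  Total colorings = 41
Step 3: a2 = 1, total Fox 41-colorings = 41

1


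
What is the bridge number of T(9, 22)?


The bridge number of T(p,q) is min(p,q).
min(9, 22) = 9

9


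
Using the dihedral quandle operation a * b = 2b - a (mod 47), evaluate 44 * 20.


44 * 20 = 2*20 - 44 mod 47
= 40 - 44 mod 47
= -4 mod 47 = 43

43


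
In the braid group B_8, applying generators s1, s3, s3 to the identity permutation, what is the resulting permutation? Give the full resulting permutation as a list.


Starting with identity [1, 2, 3, 4, 5, 6, 7, 8].
Apply generators in sequence:
  After s1: [2, 1, 3, 4, 5, 6, 7, 8]
  After s3: [2, 1, 4, 3, 5, 6, 7, 8]
  After s3: [2, 1, 3, 4, 5, 6, 7, 8]
Final permutation: [2, 1, 3, 4, 5, 6, 7, 8]

[2, 1, 3, 4, 5, 6, 7, 8]


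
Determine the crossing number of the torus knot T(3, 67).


For a torus knot T(p, q) with gcd(p,q)=1,
the crossing number is min(p*(q-1), q*(p-1)).
p*(q-1) = 3*66 = 198
q*(p-1) = 67*2 = 134
min(198, 134) = 134

134


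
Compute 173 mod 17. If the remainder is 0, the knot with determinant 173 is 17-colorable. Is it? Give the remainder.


Step 1: A knot is p-colorable if and only if p divides its determinant.
Step 2: Compute 173 mod 17.
173 = 10 * 17 + 3
Step 3: 173 mod 17 = 3
Step 4: The knot is 17-colorable: no

3


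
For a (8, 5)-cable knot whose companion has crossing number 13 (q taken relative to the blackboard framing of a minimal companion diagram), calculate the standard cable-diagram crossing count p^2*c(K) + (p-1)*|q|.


Step 1: Each of the c(K) crossings of the companion diagram becomes p*p = p^2 crossings among the p parallel strands, and each of the |q| twists s_1 s_2 ... s_(p-1) adds (p-1) crossings.
  Crossings = p^2 * c(K) + (p-1)*|q|
Step 2: = 8^2 * 13 + (8-1)*5
Step 3: = 64*13 + 7*5
Step 4: = 832 + 35 = 867

867


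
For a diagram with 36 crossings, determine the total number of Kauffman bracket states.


Each crossing contributes 2 choices (A-smoothing or B-smoothing).
Total states = 2^36 = 68719476736

68719476736


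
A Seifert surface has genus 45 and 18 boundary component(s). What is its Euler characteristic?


chi = 2 - 2g - b
= 2 - 2*45 - 18
= 2 - 90 - 18 = -106

-106


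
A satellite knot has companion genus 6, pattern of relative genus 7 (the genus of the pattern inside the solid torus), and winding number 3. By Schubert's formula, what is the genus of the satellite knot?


Schubert: g(satellite) = g_rel(pattern) + |winding| * g(companion),
where g_rel(pattern) is the genus of the pattern relative to the solid torus.
= 7 + 3 * 6
= 7 + 18 = 25

25


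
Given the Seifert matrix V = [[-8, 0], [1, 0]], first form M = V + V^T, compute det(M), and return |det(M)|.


Step 1: Form V + V^T where V = [[-8, 0], [1, 0]]
  V^T = [[-8, 1], [0, 0]]
  V + V^T = [[-16, 1], [1, 0]]
Step 2: det(V + V^T) = (-16)*0 - 1*1
  = 0 - 1 = -1
Step 3: Knot determinant = |det(V + V^T)| = |-1| = 1

1


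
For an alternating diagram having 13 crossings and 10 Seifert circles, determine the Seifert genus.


For alternating knots, g = (c - s + 1)/2.
= (13 - 10 + 1)/2
= 4/2 = 2

2


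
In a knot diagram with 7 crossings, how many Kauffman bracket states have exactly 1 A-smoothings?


We choose which 1 of 7 crossings get A-smoothings.
C(7, 1) = 7! / (1! * 6!)
= 7

7


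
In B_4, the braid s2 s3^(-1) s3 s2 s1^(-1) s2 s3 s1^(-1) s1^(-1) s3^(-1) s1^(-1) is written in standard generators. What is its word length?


The word length counts the number of generators (including inverses).
Listing each generator: s2, s3^(-1), s3, s2, s1^(-1), s2, s3, s1^(-1), s1^(-1), s3^(-1), s1^(-1)
There are 11 generators in this braid word.

11


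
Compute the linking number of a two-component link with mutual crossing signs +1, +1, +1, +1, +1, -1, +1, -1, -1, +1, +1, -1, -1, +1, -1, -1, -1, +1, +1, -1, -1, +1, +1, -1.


Step 1: Count positive crossings: 13
Step 2: Count negative crossings: 11
Step 3: Sum of signs = 13 - 11 = 2
Step 4: Linking number = sum/2 = 2/2 = 1

1


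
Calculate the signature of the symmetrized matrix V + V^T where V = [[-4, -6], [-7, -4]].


Step 1: V + V^T = [[-8, -13], [-13, -8]]
Step 2: trace = -16, det = -105
Step 3: Discriminant = (-16)^2 - 4*(-105) = 676
Step 4: Eigenvalues: 5, -21
Step 5: Signature = (# positive eigenvalues) - (# negative eigenvalues) = 0

0


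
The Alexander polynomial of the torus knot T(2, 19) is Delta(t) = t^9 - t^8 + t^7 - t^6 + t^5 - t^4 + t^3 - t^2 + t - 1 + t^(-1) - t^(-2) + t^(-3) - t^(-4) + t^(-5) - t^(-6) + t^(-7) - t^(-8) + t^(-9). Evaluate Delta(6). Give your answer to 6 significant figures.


Substituting t = 6 into Delta(t) = t^9 - t^8 + t^7 - t^6 + t^5 - t^4 + t^3 - t^2 + t - 1 + t^(-1) - t^(-2) + t^(-3) - t^(-4) + t^(-5) - t^(-6) + t^(-7) - t^(-8) + t^(-9):
Term values: (10077696) + (-1679616) + (279936) + (-46656) + (7776) + (-1296) + (216) + (-36) + (6) + (-1) + (0.166667) + (-0.0277778) + (0.00462963) + (-0.000771605) + (0.000128601) + (-2.14335e-05) + (3.57225e-06) + (-5.95374e-07) + (9.9229e-08)
Sum = 8638025.143
Rounded to 6 significant figures: 8.63803e+06

8.63803e+06


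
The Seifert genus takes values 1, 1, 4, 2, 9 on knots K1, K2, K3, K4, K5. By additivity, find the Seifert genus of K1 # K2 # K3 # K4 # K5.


The Seifert genus is additive under connected sum.
Seifert genus(K1 # K2 # K3 # K4 # K5) = (1) + (1) + (4) + (2) + (9)
= 17

17


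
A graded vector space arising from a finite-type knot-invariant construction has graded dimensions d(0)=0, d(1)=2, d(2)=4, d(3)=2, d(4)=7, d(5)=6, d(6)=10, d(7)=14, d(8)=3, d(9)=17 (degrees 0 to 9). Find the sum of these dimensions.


Total dimension = d(0) + d(1) + ... + d(9)
= 0 + 2 + 4 + 2 + 7 + 6 + 10 + 14 + 3 + 17
= 65

65


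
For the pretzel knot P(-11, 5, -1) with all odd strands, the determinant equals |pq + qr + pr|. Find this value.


Step 1: Compute pq + qr + pr.
pq = (-11)*5 = -55
qr = 5*(-1) = -5
pr = (-11)*(-1) = 11
pq + qr + pr = -55 + (-5) + 11 = -49
Step 2: Take absolute value.
det(P(-11,5,-1)) = |-49| = 49

49


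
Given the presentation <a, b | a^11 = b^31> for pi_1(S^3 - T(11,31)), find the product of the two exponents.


The relation is a^11 = b^31.
Product of exponents = 11 * 31
= 341

341


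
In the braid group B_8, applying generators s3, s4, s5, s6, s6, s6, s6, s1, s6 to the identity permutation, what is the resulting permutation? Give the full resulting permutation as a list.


Starting with identity [1, 2, 3, 4, 5, 6, 7, 8].
Apply generators in sequence:
  After s3: [1, 2, 4, 3, 5, 6, 7, 8]
  After s4: [1, 2, 4, 5, 3, 6, 7, 8]
  After s5: [1, 2, 4, 5, 6, 3, 7, 8]
  After s6: [1, 2, 4, 5, 6, 7, 3, 8]
  After s6: [1, 2, 4, 5, 6, 3, 7, 8]
  After s6: [1, 2, 4, 5, 6, 7, 3, 8]
  After s6: [1, 2, 4, 5, 6, 3, 7, 8]
  After s1: [2, 1, 4, 5, 6, 3, 7, 8]
  After s6: [2, 1, 4, 5, 6, 7, 3, 8]
Final permutation: [2, 1, 4, 5, 6, 7, 3, 8]

[2, 1, 4, 5, 6, 7, 3, 8]


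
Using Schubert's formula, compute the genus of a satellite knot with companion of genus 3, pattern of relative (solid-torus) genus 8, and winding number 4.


Schubert: g(satellite) = g_rel(pattern) + |winding| * g(companion),
where g_rel(pattern) is the genus of the pattern relative to the solid torus.
= 8 + 4 * 3
= 8 + 12 = 20

20


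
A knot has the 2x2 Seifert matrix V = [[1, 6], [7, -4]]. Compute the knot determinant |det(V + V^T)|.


Step 1: Form V + V^T where V = [[1, 6], [7, -4]]
  V^T = [[1, 7], [6, -4]]
  V + V^T = [[2, 13], [13, -8]]
Step 2: det(V + V^T) = 2*(-8) - 13*13
  = -16 - 169 = -185
Step 3: Knot determinant = |det(V + V^T)| = |-185| = 185

185


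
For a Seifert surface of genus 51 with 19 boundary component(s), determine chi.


chi = 2 - 2g - b
= 2 - 2*51 - 19
= 2 - 102 - 19 = -119

-119


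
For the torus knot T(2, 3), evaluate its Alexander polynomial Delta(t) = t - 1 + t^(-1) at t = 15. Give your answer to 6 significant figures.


Substituting t = 15 into Delta(t) = t - 1 + t^(-1):
Term values: (15) + (-1) + (0.0666667)
Sum = 14.06666667
Rounded to 6 significant figures: 14.0667

14.0667


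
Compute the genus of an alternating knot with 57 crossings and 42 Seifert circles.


For alternating knots, g = (c - s + 1)/2.
= (57 - 42 + 1)/2
= 16/2 = 8

8


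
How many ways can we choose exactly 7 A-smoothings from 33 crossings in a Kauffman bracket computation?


We choose which 7 of 33 crossings get A-smoothings.
C(33, 7) = 33! / (7! * 26!)
= 4272048

4272048


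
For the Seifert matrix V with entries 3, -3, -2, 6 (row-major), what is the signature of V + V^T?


Step 1: V + V^T = [[6, -5], [-5, 12]]
Step 2: trace = 18, det = 47
Step 3: Discriminant = 18^2 - 4*47 = 136
Step 4: Eigenvalues: 14.831, 3.16905
Step 5: Signature = (# positive eigenvalues) - (# negative eigenvalues) = 2

2


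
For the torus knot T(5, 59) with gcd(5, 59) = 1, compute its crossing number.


For a torus knot T(p, q) with gcd(p,q)=1,
the crossing number is min(p*(q-1), q*(p-1)).
p*(q-1) = 5*58 = 290
q*(p-1) = 59*4 = 236
min(290, 236) = 236

236


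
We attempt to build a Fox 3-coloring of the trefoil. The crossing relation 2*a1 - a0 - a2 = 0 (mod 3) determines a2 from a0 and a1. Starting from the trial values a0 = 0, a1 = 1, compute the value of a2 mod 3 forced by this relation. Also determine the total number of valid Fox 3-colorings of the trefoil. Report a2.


Step 1: Apply the given crossing relation 2*a1 - a0 - a2 = 0 (mod 3).
  a2 = 2*a1 - a0 mod 3
  a2 = 2*1 - 0 mod 3
  a2 = 2 - 0 mod 3
  a2 = 2 mod 3 = 2
Step 2: The trefoil has determinant 3.
  Number of Fox p-colorings (p prime) is p^2 if p = 3, else p.
  Since p = 3 divides det = 3, the trefoil is 3-colorable.
  (Indeed for p = 3 any choice of a0, a1 extends to a valid coloring; the trial (a0, a1, a2) = (0, 1, 2) satisfies all three crossing relations.)
  Total colorings = 3^2 = 9
Step 3: a2 = 2, total Fox 3-colorings = 9

2


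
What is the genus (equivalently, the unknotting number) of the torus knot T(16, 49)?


For a torus knot T(p,q), both the unknotting number and genus equal (p-1)(q-1)/2.
= (16-1)(49-1)/2
= 15*48/2
= 720/2 = 360

360


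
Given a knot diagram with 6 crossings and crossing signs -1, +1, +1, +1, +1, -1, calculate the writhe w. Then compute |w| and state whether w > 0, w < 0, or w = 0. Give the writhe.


Step 1: Count positive crossings (+1).
Positive crossings: 4
Step 2: Count negative crossings (-1).
Negative crossings: 2
Step 3: Writhe = (positive) - (negative)
w = 4 - 2 = 2
Step 4: |w| = 2, and w is positive

2


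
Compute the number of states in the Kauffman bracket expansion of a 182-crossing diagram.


Each crossing contributes 2 choices (A-smoothing or B-smoothing).
Total states = 2^182 = 6129982163463555433433388108601236734474956488734408704

6129982163463555433433388108601236734474956488734408704


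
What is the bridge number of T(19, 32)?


The bridge number of T(p,q) is min(p,q).
min(19, 32) = 19

19


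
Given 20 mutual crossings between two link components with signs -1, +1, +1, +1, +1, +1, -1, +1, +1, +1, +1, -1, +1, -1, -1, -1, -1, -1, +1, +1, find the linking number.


Step 1: Count positive crossings: 12
Step 2: Count negative crossings: 8
Step 3: Sum of signs = 12 - 8 = 4
Step 4: Linking number = sum/2 = 4/2 = 2

2


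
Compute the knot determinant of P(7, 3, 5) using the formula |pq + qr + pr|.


Step 1: Compute pq + qr + pr.
pq = 7*3 = 21
qr = 3*5 = 15
pr = 7*5 = 35
pq + qr + pr = 21 + 15 + 35 = 71
Step 2: Take absolute value.
det(P(7,3,5)) = |71| = 71

71


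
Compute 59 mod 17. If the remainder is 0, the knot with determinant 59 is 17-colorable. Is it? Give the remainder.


Step 1: A knot is p-colorable if and only if p divides its determinant.
Step 2: Compute 59 mod 17.
59 = 3 * 17 + 8
Step 3: 59 mod 17 = 8
Step 4: The knot is 17-colorable: no

8


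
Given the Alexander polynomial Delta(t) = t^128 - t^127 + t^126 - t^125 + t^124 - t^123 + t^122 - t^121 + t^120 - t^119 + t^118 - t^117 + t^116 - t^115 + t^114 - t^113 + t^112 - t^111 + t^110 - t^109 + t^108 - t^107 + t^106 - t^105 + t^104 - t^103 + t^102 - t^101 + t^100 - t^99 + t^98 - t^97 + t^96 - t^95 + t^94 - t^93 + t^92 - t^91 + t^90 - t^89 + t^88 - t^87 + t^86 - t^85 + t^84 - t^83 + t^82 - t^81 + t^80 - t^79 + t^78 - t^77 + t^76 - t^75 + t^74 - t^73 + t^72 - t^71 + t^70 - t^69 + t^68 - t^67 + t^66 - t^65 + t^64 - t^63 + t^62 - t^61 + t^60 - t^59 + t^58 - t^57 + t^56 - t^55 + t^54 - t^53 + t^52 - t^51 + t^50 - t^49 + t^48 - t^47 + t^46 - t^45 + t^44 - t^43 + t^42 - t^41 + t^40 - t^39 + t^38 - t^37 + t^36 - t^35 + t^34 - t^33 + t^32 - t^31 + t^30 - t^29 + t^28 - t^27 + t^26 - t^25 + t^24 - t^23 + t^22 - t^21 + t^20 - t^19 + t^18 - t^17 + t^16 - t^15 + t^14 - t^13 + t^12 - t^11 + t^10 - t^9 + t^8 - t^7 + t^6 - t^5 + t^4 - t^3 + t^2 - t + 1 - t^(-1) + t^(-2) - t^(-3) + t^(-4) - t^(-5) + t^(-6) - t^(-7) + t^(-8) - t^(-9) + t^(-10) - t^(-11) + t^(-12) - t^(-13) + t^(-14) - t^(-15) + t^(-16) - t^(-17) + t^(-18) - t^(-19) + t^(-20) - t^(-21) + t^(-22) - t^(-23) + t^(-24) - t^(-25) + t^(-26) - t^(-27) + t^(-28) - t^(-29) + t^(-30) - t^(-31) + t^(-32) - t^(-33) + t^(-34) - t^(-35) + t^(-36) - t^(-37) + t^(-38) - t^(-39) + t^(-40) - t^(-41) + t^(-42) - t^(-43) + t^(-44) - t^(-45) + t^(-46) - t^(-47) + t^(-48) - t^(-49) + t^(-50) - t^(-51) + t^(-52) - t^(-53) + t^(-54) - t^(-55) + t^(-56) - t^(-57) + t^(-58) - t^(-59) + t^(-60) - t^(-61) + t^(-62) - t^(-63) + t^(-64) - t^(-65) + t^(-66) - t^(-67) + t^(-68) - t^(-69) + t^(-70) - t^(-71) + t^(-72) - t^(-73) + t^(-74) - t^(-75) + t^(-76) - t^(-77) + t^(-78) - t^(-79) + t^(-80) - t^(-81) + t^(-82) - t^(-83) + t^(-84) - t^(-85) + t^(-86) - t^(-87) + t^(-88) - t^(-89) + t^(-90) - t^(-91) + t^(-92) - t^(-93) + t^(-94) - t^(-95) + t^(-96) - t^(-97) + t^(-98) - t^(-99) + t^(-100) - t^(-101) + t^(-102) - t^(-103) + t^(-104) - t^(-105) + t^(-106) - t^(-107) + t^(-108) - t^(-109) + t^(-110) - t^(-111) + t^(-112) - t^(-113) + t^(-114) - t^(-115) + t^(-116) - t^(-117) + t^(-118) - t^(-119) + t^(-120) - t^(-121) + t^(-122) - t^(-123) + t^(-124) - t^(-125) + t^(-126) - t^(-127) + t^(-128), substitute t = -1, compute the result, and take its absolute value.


Step 1: The polynomial has 257 terms with alternating signs, exponents from 128 down to -128.
Step 2: Substitute t = -1. The i-th term has coefficient (-1)^i and exponent (m-i),
  so its value is (-1)^i * (-1)^(m-i) = (-1)^m = 1 for every i.
Step 3: All 257 terms equal 1, so Delta(-1) = 257 * (1) = 257
Step 4: |Delta(-1)| = 257

257


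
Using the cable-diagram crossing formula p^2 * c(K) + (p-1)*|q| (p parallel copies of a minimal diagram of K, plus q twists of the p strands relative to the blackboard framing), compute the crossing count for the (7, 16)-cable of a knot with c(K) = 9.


Step 1: Each of the c(K) crossings of the companion diagram becomes p*p = p^2 crossings among the p parallel strands, and each of the |q| twists s_1 s_2 ... s_(p-1) adds (p-1) crossings.
  Crossings = p^2 * c(K) + (p-1)*|q|
Step 2: = 7^2 * 9 + (7-1)*16
Step 3: = 49*9 + 6*16
Step 4: = 441 + 96 = 537

537


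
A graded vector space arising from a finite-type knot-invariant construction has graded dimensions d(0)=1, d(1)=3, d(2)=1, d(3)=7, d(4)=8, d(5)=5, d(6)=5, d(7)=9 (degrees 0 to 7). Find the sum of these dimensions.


Total dimension = d(0) + d(1) + ... + d(7)
= 1 + 3 + 1 + 7 + 8 + 5 + 5 + 9
= 39

39


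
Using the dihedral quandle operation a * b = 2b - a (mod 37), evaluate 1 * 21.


1 * 21 = 2*21 - 1 mod 37
= 42 - 1 mod 37
= 41 mod 37 = 4

4


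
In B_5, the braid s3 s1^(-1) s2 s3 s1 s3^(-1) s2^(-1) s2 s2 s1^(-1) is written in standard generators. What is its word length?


The word length counts the number of generators (including inverses).
Listing each generator: s3, s1^(-1), s2, s3, s1, s3^(-1), s2^(-1), s2, s2, s1^(-1)
There are 10 generators in this braid word.

10


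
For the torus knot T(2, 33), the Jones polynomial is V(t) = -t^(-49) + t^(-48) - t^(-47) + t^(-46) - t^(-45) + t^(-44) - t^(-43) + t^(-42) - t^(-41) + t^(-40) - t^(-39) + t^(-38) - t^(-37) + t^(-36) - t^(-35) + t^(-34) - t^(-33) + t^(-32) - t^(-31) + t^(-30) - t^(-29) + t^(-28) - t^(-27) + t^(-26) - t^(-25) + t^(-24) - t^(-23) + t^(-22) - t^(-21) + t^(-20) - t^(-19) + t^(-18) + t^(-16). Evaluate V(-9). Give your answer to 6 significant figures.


Substituting t = -9 into V(t) = -t^(-49) + t^(-48) - t^(-47) + t^(-46) - t^(-45) + t^(-44) - t^(-43) + t^(-42) - t^(-41) + t^(-40) - t^(-39) + t^(-38) - t^(-37) + t^(-36) - t^(-35) + t^(-34) - t^(-33) + t^(-32) - t^(-31) + t^(-30) - t^(-29) + t^(-28) - t^(-27) + t^(-26) - t^(-25) + t^(-24) - t^(-23) + t^(-22) - t^(-21) + t^(-20) - t^(-19) + t^(-18) + t^(-16):
  (-)t^(-49) = 1.74629e-47
  (+)t^(-48) = 1.57166e-46
  (-)t^(-47) = 1.4145e-45
  (+)t^(-46) = 1.27305e-44
  (-)t^(-45) = 1.14574e-43
  (+)t^(-44) = 1.03117e-42
  (-)t^(-43) = 9.28052e-42
  (+)t^(-42) = 8.35246e-41
  (-)t^(-41) = 7.51722e-40
  (+)t^(-40) = 6.7655e-39
  (-)t^(-39) = 6.08895e-38
  (+)t^(-38) = 5.48005e-37
  (-)t^(-37) = 4.93205e-36
  (+)t^(-36) = 4.43884e-35
  (-)t^(-35) = 3.99496e-34
  (+)t^(-34) = 3.59546e-33
  (-)t^(-33) = 3.23592e-32
  (+)t^(-32) = 2.91232e-31
  (-)t^(-31) = 2.62109e-30
  (+)t^(-30) = 2.35898e-29
  (-)t^(-29) = 2.12308e-28
  (+)t^(-28) = 1.91078e-27
  (-)t^(-27) = 1.7197e-26
  (+)t^(-26) = 1.54773e-25
  (-)t^(-25) = 1.39296e-24
  (+)t^(-24) = 1.25366e-23
  (-)t^(-23) = 1.12829e-22
  (+)t^(-22) = 1.01546e-21
  (-)t^(-21) = 9.13918e-21
  (+)t^(-20) = 8.22526e-20
  (-)t^(-19) = 7.40274e-19
  (+)t^(-18) = 6.66246e-18
  (+)t^(-16) = 5.3966e-16
Sum = (1.74629e-47) + (1.57166e-46) + (1.4145e-45) + (1.27305e-44) + (1.14574e-43) + (1.03117e-42) + (9.28052e-42) + (8.35246e-41) + (7.51722e-40) + (6.7655e-39) + (6.08895e-38) + (5.48005e-37) + (4.93205e-36) + (4.43884e-35) + (3.99496e-34) + (3.59546e-33) + (3.23592e-32) + (2.91232e-31) + (2.62109e-30) + (2.35898e-29) + (2.12308e-28) + (1.91078e-27) + (1.7197e-26) + (1.54773e-25) + (1.39296e-24) + (1.25366e-23) + (1.12829e-22) + (1.01546e-21) + (9.13918e-21) + (8.22526e-20) + (7.40274e-19) + (6.66246e-18) + (5.3966e-16)
= 5.47154799e-16
Rounded to 6 significant figures: 5.47155e-16

5.47155e-16


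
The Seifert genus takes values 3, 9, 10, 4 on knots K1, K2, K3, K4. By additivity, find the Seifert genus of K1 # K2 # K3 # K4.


The Seifert genus is additive under connected sum.
Seifert genus(K1 # K2 # K3 # K4) = (3) + (9) + (10) + (4)
= 26

26


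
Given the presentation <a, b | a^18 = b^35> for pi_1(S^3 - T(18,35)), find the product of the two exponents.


The relation is a^18 = b^35.
Product of exponents = 18 * 35
= 630

630


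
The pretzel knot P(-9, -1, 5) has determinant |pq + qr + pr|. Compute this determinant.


Step 1: Compute pq + qr + pr.
pq = (-9)*(-1) = 9
qr = (-1)*5 = -5
pr = (-9)*5 = -45
pq + qr + pr = 9 + (-5) + (-45) = -41
Step 2: Take absolute value.
det(P(-9,-1,5)) = |-41| = 41

41


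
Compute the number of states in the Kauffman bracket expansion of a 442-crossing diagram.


Each crossing contributes 2 choices (A-smoothing or B-smoothing).
Total states = 2^442 = 11356855067118857664833184498250070849275646260739344691898284362197488876771842551971735167402555711886914400097909030211478150447104

11356855067118857664833184498250070849275646260739344691898284362197488876771842551971735167402555711886914400097909030211478150447104


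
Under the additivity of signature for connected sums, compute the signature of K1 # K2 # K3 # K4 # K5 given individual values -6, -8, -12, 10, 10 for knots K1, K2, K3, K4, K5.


The signature is additive under connected sum.
signature(K1 # K2 # K3 # K4 # K5) = (-6) + (-8) + (-12) + (10) + (10)
= -6

-6


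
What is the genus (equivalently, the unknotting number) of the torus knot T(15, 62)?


For a torus knot T(p,q), both the unknotting number and genus equal (p-1)(q-1)/2.
= (15-1)(62-1)/2
= 14*61/2
= 854/2 = 427

427


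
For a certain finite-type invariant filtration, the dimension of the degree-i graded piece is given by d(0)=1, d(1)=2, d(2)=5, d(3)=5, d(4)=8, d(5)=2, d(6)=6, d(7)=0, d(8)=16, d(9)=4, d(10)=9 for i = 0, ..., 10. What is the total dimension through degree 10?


Total dimension = d(0) + d(1) + ... + d(10)
= 1 + 2 + 5 + 5 + 8 + 2 + 6 + 0 + 16 + 4 + 9
= 58

58


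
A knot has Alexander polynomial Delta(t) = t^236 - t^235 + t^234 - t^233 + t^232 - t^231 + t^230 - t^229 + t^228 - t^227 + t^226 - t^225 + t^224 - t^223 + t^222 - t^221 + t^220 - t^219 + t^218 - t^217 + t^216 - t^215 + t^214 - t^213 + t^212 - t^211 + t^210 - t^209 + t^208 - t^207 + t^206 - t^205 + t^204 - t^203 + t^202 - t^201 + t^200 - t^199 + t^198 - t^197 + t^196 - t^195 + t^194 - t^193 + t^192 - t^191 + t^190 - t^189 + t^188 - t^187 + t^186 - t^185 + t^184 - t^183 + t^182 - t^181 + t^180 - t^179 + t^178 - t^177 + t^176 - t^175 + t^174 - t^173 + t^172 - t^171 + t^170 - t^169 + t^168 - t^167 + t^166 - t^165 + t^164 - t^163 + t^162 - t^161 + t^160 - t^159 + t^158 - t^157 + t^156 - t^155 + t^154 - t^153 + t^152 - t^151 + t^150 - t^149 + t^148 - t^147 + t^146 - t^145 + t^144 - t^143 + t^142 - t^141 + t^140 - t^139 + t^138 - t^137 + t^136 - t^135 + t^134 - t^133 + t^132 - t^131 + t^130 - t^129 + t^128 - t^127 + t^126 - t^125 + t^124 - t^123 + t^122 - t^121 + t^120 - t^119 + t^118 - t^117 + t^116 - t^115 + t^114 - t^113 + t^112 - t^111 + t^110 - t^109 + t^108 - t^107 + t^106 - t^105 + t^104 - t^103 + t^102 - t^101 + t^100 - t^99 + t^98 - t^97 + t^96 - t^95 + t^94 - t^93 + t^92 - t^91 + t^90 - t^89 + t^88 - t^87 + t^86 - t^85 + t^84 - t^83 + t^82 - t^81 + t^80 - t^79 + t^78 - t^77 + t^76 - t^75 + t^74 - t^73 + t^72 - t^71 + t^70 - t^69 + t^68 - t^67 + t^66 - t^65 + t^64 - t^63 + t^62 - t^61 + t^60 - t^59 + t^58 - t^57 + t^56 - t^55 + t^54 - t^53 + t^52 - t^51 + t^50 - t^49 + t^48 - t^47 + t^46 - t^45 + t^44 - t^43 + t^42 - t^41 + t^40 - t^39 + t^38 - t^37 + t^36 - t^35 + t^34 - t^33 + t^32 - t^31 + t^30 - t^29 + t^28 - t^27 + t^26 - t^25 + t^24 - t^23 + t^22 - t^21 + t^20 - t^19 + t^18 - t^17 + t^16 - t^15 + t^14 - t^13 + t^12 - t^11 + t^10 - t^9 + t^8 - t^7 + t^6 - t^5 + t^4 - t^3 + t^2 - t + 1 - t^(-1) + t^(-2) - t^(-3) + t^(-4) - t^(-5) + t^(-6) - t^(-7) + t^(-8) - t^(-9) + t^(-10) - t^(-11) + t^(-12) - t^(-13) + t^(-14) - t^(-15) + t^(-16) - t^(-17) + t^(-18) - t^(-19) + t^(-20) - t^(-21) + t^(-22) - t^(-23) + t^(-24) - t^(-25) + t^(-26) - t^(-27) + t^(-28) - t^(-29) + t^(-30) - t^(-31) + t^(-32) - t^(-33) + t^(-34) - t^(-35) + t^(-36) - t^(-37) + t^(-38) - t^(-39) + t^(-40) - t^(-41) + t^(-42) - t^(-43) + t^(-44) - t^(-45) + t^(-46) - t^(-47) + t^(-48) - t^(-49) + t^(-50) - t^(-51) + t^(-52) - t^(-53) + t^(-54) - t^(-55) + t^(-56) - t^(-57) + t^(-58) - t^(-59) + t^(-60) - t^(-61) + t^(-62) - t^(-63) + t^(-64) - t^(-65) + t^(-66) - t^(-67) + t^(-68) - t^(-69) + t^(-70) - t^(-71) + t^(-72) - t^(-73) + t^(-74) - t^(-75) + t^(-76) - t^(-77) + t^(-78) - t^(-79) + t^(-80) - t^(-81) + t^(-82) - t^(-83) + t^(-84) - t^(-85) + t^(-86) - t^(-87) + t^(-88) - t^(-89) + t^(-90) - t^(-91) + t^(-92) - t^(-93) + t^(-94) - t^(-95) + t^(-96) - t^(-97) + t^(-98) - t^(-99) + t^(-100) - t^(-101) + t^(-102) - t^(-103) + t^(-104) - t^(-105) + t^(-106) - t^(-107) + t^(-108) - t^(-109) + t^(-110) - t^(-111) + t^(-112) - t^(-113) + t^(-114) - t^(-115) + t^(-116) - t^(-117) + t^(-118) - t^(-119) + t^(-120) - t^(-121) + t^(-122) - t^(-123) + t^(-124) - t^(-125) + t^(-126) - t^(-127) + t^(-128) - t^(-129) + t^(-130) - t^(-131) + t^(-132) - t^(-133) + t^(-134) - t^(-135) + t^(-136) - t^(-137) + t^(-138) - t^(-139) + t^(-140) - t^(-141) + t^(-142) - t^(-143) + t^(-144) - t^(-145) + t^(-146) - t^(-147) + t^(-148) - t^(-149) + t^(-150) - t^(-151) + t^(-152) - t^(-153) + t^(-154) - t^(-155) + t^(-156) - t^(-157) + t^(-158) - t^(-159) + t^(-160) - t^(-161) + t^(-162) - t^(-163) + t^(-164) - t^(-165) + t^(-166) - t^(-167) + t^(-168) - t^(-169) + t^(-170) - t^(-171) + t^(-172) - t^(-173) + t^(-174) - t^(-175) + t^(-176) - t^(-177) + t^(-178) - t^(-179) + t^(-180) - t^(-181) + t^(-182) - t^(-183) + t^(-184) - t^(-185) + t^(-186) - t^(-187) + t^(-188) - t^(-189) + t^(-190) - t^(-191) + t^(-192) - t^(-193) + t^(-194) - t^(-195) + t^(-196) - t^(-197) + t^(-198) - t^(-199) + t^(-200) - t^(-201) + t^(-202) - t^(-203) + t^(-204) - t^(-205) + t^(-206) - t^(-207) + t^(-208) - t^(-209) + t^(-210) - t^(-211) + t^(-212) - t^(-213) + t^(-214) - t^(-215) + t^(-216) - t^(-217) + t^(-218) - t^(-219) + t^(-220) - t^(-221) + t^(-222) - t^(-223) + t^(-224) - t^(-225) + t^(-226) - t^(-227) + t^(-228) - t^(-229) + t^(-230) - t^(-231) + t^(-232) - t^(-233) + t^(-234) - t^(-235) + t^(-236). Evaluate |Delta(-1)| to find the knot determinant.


Step 1: The polynomial has 473 terms with alternating signs, exponents from 236 down to -236.
Step 2: Substitute t = -1. The i-th term has coefficient (-1)^i and exponent (m-i),
  so its value is (-1)^i * (-1)^(m-i) = (-1)^m = 1 for every i.
Step 3: All 473 terms equal 1, so Delta(-1) = 473 * (1) = 473
Step 4: |Delta(-1)| = 473

473
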